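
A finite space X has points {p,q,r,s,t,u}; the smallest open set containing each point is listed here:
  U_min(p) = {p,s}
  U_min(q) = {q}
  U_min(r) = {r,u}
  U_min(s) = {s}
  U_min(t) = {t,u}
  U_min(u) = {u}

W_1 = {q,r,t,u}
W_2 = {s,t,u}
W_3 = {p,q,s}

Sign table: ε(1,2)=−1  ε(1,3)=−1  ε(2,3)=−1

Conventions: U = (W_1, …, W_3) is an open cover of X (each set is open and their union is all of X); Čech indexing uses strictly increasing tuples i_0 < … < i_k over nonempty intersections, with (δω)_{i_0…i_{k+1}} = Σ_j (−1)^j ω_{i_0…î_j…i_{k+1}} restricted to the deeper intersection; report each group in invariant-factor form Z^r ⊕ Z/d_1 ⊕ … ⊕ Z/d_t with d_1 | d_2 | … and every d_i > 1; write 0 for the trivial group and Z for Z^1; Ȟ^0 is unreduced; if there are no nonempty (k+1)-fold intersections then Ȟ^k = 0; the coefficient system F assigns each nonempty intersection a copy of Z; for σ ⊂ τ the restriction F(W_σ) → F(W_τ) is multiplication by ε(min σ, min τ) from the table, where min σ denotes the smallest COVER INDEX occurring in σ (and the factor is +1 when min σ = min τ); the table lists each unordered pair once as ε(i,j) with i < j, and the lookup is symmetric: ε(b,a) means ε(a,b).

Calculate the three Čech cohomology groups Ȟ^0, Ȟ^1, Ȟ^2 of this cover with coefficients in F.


Ȟ^0(U;F) ≅ 0; Ȟ^1(U;F) ≅ Z/2; Ȟ^2(U;F) ≅ 0

intersection data:
  W12={t,u} W13={q} W23={s}
C dims 3,3; δ0: rk 3, SNF 1^2·2
Ȟ^0 = (3 − 3) − 0 = 0, so Ȟ^0 ≅ 0
Ȟ^1 = (3 − 0) − 3 = 0 plus torsion [2], so Ȟ^1 ≅ Z/2
Ȟ^2 = (0 − 0) − 0 = 0, so Ȟ^2 ≅ 0


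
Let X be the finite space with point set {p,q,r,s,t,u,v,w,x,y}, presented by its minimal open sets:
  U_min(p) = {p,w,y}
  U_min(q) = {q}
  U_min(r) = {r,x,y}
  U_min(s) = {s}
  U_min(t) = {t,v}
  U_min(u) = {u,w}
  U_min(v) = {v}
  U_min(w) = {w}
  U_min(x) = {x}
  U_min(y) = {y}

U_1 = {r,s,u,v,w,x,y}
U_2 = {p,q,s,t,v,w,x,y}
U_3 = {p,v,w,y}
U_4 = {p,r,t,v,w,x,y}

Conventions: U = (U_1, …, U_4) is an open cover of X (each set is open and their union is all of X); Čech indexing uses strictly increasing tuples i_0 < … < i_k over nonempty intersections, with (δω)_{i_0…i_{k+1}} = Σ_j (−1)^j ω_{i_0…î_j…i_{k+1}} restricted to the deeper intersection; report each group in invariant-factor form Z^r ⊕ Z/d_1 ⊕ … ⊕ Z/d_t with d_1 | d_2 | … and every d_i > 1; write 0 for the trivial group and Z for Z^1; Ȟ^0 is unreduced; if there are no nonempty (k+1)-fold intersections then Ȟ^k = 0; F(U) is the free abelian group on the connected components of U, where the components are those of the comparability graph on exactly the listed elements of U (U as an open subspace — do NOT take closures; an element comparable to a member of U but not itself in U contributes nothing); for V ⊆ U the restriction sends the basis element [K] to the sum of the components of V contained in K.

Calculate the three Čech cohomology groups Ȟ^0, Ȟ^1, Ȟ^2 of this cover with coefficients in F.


nonempty intersections:
  U12={s,v,w,x,y} U13={v,w,y} U14={r,v,w,x,y} U23={p,v,w,y} U24={p,t,v,w,x,y} U34={p,v,w,y}
  U123={v,w,y} U124={v,w,x,y} U134={v,w,y} U234={p,v,w,y}
  U1234={v,w,y}
components per intersection:
  U1: {r,x,y} {s} {u,w} {v}
  U2: {p,w,y} {q} {s} {t,v} {x}
  U3: {p,w,y} {v}
  U4: {p,r,w,x,y} {t,v}
  U12: {s} {v} {w} {x} {y}
  U13: {v} {w} {y}
  U14: {r,x,y} {v} {w}
  U23: {p,w,y} {v}
  U24: {p,w,y} {t,v} {x}
  U34: {p,w,y} {v}
  U123: {v} {w} {y}
  U124: {v} {w} {x} {y}
  U134: {v} {w} {y}
  U234: {p,w,y} {v}
  U1234: {v} {w} {y}
C dims 13,18,12,3; δ0: rk 9, SNF 1^9; δ1: rk 9, SNF 1^9; δ2: rk 3, SNF 1^3
Ȟ^0: (13−9)−0=4 ⇒ Z^4
Ȟ^1: (18−9)−9=0 ⇒ 0
Ȟ^2: (12−3)−9=0 ⇒ 0

Ȟ^0 ≅ Z^4; Ȟ^1 ≅ 0; Ȟ^2 ≅ 0


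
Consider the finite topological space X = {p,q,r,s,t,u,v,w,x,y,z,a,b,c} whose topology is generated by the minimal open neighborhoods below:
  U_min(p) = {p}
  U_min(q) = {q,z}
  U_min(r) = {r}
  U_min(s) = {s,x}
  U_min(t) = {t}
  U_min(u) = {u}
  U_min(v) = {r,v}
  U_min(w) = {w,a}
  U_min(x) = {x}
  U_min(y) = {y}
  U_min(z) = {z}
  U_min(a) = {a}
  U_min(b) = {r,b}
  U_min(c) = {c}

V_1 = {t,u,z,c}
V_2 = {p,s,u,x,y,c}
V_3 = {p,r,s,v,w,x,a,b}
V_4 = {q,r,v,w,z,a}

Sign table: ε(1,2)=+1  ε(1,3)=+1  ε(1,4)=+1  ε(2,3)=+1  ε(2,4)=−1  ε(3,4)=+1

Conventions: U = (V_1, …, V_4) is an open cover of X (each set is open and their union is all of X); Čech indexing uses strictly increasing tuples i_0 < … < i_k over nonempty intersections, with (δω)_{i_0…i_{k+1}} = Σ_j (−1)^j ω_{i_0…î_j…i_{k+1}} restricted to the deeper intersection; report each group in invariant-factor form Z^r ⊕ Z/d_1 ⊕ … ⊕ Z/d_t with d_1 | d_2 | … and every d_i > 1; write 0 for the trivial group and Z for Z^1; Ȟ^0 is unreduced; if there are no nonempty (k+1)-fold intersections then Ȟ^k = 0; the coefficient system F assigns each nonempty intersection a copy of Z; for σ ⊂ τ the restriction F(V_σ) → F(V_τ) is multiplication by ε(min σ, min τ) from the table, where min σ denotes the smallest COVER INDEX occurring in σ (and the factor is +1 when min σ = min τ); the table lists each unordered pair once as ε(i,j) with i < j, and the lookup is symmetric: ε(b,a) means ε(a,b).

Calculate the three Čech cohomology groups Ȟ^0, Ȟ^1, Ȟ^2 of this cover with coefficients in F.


nerve simplices:
  V12={u,c} V14={z} V23={p,s,x} V34={r,v,w,a}
C dims 4,4; δ0: rk 3, SNF 1^3
degree 0: 4−3−0 = 1 → Ȟ^0 ≅ Z
degree 1: 4−0−3 = 1 → Ȟ^1 ≅ Z
degree 2: 0−0−0 = 0 → Ȟ^2 ≅ 0

Ȟ^0(U;F) ≅ Z, Ȟ^1(U;F) ≅ Z and Ȟ^2(U;F) ≅ 0


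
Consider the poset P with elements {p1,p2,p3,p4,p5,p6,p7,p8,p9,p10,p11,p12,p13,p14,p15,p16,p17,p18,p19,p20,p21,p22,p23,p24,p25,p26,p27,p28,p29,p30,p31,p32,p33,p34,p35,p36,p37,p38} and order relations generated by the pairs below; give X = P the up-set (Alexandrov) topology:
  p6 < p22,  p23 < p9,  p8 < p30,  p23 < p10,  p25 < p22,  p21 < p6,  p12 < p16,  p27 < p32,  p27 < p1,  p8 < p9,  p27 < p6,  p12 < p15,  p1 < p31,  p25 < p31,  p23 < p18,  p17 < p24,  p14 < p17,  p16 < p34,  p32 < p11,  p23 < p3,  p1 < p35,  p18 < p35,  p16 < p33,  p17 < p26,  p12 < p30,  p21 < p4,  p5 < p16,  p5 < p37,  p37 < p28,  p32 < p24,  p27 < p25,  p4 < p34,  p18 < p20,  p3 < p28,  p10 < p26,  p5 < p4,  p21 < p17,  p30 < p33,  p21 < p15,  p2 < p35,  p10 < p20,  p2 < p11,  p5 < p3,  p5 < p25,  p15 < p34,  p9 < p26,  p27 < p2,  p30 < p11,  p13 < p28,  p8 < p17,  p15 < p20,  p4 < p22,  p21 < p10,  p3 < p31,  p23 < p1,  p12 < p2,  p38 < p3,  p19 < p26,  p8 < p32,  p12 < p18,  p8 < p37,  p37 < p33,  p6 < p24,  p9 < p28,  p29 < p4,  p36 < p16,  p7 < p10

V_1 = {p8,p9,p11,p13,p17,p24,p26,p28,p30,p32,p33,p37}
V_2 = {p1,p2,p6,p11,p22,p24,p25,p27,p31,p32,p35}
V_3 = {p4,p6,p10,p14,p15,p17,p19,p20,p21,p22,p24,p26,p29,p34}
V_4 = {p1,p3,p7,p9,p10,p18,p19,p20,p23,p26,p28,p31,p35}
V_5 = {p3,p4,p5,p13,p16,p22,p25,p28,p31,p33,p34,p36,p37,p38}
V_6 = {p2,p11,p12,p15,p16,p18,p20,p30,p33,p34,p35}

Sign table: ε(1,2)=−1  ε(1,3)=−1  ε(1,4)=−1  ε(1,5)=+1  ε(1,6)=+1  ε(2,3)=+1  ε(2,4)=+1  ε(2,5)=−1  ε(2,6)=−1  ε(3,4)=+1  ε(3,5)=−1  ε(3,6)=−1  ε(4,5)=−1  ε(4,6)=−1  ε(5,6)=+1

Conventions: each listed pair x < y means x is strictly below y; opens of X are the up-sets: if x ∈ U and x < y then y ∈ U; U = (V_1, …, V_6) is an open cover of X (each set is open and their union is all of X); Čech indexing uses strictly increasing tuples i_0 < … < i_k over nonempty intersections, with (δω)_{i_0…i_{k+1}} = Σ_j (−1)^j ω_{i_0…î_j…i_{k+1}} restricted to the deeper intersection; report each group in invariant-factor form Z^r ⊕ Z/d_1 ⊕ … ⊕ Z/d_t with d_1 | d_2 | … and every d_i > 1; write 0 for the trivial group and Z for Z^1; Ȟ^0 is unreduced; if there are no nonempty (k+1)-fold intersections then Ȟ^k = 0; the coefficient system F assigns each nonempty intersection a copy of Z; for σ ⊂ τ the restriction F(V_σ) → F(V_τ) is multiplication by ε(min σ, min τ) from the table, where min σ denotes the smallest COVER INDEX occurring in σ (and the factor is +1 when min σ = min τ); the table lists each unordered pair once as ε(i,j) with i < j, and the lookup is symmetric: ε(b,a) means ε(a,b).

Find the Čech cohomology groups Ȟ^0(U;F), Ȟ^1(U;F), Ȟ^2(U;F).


Ȟ^0 ≅ Z, Ȟ^1 ≅ 0, Ȟ^2 ≅ Z/2

nonempty overlaps:
  V12={p11,p24,p32} V13={p17,p24,p26} V14={p9,p26,p28} V15={p13,p28,p33,p37} V16={p11,p30,p33} V23={p6,p22,p24} V24={p1,p31,p35} V25={p22,p25,p31} V26={p2,p11,p35} V34={p10,p19,p20,p26} V35={p4,p22,p34} V36={p15,p20,p34} V45={p3,p28,p31} V46={p18,p20,p35} V56={p16,p33,p34}
  V123={p24} V126={p11} V134={p26} V145={p28} V156={p33} V235={p22} V245={p31} V246={p35} V346={p20} V356={p34}
C dims 6,15,10; δ0: rk 5, SNF 1^5; δ1: rk 10, SNF 1^9·2
degree 0: 6−5−0 = 1 → Ȟ^0 ≅ Z
degree 1: 15−10−5 = 0 → Ȟ^1 ≅ 0
degree 2: 10−0−10 = 0 plus torsion [2] → Ȟ^2 ≅ Z/2


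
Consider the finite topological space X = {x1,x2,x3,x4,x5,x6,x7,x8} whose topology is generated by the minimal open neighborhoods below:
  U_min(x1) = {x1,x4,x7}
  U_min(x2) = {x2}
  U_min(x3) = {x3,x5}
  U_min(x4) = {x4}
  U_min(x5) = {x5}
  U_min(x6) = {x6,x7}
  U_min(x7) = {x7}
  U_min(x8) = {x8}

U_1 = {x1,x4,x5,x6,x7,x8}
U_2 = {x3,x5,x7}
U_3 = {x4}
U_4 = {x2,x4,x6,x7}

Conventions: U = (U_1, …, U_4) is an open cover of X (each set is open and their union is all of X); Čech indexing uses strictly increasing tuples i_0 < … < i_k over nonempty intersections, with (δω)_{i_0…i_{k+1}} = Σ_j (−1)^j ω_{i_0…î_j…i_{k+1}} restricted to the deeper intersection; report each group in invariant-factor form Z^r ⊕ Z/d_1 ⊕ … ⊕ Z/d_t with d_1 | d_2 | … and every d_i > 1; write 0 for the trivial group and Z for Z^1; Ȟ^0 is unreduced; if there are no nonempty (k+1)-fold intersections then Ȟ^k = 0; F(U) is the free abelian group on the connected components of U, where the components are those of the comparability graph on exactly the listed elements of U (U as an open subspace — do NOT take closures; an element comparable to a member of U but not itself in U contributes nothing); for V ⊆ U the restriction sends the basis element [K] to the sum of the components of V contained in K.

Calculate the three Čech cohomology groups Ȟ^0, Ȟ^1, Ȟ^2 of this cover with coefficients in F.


cover nerve:
  U12={x5,x7} U13={x4} U14={x4,x6,x7} U24={x7} U34={x4}
  U124={x7} U134={x4}
components per intersection:
  U1: {x1,x4,x6,x7} {x5} {x8}
  U2: {x3,x5} {x7}
  U3: {x4}
  U4: {x2} {x4} {x6,x7}
  U12: {x5} {x7}
  U13: {x4}
  U14: {x4} {x6,x7}
  U24: {x7}
  U34: {x4}
  U124: {x7}
  U134: {x4}
C dims 9,7,2; δ0: rk 5, SNF 1^5; δ1: rk 2, SNF 1^2
Ȟ^0: (9−5)−0=4 ⇒ Z^4
Ȟ^1: (7−2)−5=0 ⇒ 0
Ȟ^2: (2−0)−2=0 ⇒ 0

Ȟ^0 ≅ Z^4, Ȟ^1 ≅ 0 and Ȟ^2 ≅ 0


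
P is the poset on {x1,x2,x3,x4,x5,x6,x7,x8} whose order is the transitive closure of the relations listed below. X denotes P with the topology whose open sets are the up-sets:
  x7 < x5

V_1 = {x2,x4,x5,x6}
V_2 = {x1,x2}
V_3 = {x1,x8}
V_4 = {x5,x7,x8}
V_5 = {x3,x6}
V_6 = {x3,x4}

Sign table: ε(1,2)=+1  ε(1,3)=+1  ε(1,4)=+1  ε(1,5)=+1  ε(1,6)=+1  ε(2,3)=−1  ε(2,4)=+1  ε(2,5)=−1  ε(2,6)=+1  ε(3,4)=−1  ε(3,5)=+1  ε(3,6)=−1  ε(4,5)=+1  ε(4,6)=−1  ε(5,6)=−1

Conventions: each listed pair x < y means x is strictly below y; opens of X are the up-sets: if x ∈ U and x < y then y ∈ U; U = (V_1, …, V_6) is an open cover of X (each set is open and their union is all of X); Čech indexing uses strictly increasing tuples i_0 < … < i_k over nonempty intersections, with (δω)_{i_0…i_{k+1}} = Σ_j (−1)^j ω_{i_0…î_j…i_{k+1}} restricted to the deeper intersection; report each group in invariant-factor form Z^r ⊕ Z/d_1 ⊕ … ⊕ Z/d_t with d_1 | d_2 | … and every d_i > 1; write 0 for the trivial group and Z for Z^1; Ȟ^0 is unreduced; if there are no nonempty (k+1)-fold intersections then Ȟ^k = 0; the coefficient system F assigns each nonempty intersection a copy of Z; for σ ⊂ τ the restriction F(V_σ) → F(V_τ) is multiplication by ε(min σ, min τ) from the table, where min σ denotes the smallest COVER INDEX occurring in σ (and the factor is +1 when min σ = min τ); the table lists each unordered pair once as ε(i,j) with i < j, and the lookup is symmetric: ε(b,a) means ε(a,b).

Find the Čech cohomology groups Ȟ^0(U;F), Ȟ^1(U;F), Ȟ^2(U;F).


Ȟ^0(U;F) ≅ 0; Ȟ^1(U;F) ≅ Z ⊕ Z/2; Ȟ^2(U;F) ≅ 0

intersection data:
  V12={x2} V14={x5} V15={x6} V16={x4} V23={x1} V34={x8} V56={x3}
C dims 6,7; δ0: rk 6, SNF 1^5·2
Ȟ^0 = (6 − 6) − 0 = 0, so Ȟ^0 ≅ 0
Ȟ^1 = (7 − 0) − 6 = 1 plus torsion [2], so Ȟ^1 ≅ Z ⊕ Z/2
Ȟ^2 = (0 − 0) − 0 = 0, so Ȟ^2 ≅ 0


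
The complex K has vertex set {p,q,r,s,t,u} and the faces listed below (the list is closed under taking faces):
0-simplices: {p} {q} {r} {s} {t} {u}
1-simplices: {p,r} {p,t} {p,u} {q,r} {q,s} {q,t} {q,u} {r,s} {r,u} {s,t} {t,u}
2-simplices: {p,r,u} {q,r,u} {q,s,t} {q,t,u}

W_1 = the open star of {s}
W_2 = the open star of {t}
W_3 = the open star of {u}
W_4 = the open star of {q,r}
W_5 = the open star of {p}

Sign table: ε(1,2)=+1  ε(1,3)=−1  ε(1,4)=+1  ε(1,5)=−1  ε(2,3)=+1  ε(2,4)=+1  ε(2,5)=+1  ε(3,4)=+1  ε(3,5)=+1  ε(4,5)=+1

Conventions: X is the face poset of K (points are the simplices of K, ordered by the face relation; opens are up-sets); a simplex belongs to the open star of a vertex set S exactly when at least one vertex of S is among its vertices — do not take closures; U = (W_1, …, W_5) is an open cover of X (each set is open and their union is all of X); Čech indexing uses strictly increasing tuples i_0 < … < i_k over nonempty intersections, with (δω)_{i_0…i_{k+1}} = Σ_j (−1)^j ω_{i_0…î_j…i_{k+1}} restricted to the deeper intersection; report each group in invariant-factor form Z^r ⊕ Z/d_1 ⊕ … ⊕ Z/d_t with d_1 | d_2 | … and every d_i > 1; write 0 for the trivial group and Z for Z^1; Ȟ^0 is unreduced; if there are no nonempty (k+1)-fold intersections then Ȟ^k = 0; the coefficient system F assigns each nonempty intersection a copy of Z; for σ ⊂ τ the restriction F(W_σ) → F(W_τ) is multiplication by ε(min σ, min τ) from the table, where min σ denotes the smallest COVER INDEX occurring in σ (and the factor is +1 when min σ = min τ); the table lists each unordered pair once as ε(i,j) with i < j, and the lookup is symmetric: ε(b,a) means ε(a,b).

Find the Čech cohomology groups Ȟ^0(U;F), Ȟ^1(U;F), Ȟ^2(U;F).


nerve simplices:
  W1={{s},{q,s},{r,s},{s,t},{q,s,t}} W2={{t},{p,t},{q,t},{s,t},{t,u},{q,s,t},{q,t,u}} W3={{u},{p,u},{q,u},{r,u},{t,u},{p,r,u},{q,r,u},{q,t,u}} W4={{q},{r},{p,r},{q,r},{q,s},{q,t},{q,u},{r,s},{r,u},{p,r,u},{q,r,u},{q,s,t},{q,t,u}} W5={{p},{p,r},{p,t},{p,u},{p,r,u}}
  W12={{s,t},{q,s,t}} W14={{q,s},{r,s},{q,s,t}} W23={{t,u},{q,t,u}} W24={{q,t},{q,s,t},{q,t,u}} W25={{p,t}} W34={{q,u},{r,u},{p,r,u},{q,r,u},{q,t,u}} W35={{p,u},{p,r,u}} W45={{p,r},{p,r,u}}
  W124={{q,s,t}} W234={{q,t,u}} W345={{p,r,u}}
C dims 5,8,3; δ0: rk 4, SNF 1^4; δ1: rk 3, SNF 1^3
degree 0: 5−4−0 = 1 → Ȟ^0 ≅ Z
degree 1: 8−3−4 = 1 → Ȟ^1 ≅ Z
degree 2: 3−0−3 = 0 → Ȟ^2 ≅ 0

Ȟ^0 = Z, Ȟ^1 = Z and Ȟ^2 = 0


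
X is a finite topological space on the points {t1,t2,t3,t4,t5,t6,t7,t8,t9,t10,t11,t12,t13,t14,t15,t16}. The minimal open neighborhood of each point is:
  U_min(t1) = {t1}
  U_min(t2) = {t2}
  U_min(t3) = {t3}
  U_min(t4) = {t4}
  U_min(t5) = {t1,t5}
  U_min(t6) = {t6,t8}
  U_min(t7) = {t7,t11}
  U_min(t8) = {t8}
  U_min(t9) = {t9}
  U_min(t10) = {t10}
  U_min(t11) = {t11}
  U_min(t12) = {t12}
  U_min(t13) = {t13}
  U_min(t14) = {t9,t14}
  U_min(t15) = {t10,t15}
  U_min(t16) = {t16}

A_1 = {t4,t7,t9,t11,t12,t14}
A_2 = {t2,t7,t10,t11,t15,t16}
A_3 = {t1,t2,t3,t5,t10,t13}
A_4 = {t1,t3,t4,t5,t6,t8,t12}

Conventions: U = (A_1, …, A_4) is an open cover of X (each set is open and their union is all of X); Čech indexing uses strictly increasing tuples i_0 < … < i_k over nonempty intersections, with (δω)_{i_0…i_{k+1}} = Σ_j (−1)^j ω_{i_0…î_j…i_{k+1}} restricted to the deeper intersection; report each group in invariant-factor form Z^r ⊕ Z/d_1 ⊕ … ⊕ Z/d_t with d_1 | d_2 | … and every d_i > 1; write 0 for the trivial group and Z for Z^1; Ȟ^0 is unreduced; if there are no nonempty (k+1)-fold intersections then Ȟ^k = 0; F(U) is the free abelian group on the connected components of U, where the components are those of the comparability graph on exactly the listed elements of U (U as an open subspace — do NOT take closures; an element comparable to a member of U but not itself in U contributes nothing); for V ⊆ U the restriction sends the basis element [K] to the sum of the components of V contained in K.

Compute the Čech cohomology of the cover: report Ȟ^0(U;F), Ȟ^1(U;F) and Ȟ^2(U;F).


Ȟ^0 ≅ Z^11,  Ȟ^1 ≅ 0,  Ȟ^2 ≅ 0

intersection data:
  A12={t7,t11} A14={t4,t12} A23={t2,t10} A34={t1,t3,t5}
components per intersection:
  A1: {t4} {t7,t11} {t9,t14} {t12}
  A2: {t2} {t7,t11} {t10,t15} {t16}
  A3: {t1,t5} {t2} {t3} {t10} {t13}
  A4: {t1,t5} {t3} {t4} {t6,t8} {t12}
  A12: {t7,t11}
  A14: {t4} {t12}
  A23: {t2} {t10}
  A34: {t1,t5} {t3}
C dims 18,7; δ0: rk 7, SNF 1^7
Ȟ^0 = (18 − 7) − 0 = 11, so Ȟ^0 ≅ Z^11
Ȟ^1 = (7 − 0) − 7 = 0, so Ȟ^1 ≅ 0
Ȟ^2 = (0 − 0) − 0 = 0, so Ȟ^2 ≅ 0


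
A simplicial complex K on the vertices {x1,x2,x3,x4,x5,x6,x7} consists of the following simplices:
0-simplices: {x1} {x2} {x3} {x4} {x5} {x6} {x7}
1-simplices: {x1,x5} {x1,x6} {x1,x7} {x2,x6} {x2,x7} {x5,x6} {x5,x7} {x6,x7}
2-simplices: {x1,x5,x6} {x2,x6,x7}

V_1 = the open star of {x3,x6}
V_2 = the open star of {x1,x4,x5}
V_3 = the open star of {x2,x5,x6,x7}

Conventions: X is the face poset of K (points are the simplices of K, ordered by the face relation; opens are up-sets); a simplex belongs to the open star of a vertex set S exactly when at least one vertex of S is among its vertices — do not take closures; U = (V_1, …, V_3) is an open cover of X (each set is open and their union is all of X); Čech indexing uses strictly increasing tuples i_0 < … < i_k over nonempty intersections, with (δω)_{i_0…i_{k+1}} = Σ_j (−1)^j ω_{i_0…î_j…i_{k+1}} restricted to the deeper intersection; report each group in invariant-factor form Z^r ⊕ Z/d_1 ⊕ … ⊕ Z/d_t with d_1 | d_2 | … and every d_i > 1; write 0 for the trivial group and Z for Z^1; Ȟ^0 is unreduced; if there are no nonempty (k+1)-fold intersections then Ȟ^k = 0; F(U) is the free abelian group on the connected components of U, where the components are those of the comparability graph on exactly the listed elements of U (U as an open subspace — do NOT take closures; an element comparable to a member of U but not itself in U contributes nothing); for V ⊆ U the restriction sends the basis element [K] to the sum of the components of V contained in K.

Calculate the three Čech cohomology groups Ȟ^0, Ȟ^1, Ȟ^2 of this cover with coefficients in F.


nerve simplices:
  V1={{x3},{x6},{x1,x6},{x2,x6},{x5,x6},{x6,x7},{x1,x5,x6},{x2,x6,x7}} V2={{x1},{x4},{x5},{x1,x5},{x1,x6},{x1,x7},{x5,x6},{x5,x7},{x1,x5,x6}} V3={{x2},{x5},{x6},{x7},{x1,x5},{x1,x6},{x1,x7},{x2,x6},{x2,x7},{x5,x6},{x5,x7},{x6,x7},{x1,x5,x6},{x2,x6,x7}}
  V12={{x1,x6},{x5,x6},{x1,x5,x6}} V13={{x6},{x1,x6},{x2,x6},{x5,x6},{x6,x7},{x1,x5,x6},{x2,x6,x7}} V23={{x5},{x1,x5},{x1,x6},{x1,x7},{x5,x6},{x5,x7},{x1,x5,x6}}
  V123={{x1,x6},{x5,x6},{x1,x5,x6}}
components per intersection:
  V1: {{x3}} {{x6},{x1,x6},{x2,x6},{x5,x6},{x6,x7},{x1,x5,x6},{x2,x6,x7}}
  V2: {{x1},{x5},{x1,x5},{x1,x6},{x1,x7},{x5,x6},{x5,x7},{x1,x5,x6}} {{x4}}
  V3: {{x2},{x5},{x6},{x7},{x1,x5},{x1,x6},{x1,x7},{x2,x6},{x2,x7},{x5,x6},{x5,x7},{x6,x7},{x1,x5,x6},{x2,x6,x7}}
  V12: {{x1,x6},{x5,x6},{x1,x5,x6}}
  V13: {{x6},{x1,x6},{x2,x6},{x5,x6},{x6,x7},{x1,x5,x6},{x2,x6,x7}}
  V23: {{x5},{x1,x5},{x1,x6},{x5,x6},{x5,x7},{x1,x5,x6}} {{x1,x7}}
  V123: {{x1,x6},{x5,x6},{x1,x5,x6}}
C dims 5,4,1; δ0: rk 2, SNF 1^2; δ1: rk 1, SNF 1^1
degree 0: 5−2−0 = 3 → Ȟ^0 ≅ Z^3
degree 1: 4−1−2 = 1 → Ȟ^1 ≅ Z
degree 2: 1−0−1 = 0 → Ȟ^2 ≅ 0

Ȟ^0 ≅ Z^3, Ȟ^1 ≅ Z, Ȟ^2 ≅ 0


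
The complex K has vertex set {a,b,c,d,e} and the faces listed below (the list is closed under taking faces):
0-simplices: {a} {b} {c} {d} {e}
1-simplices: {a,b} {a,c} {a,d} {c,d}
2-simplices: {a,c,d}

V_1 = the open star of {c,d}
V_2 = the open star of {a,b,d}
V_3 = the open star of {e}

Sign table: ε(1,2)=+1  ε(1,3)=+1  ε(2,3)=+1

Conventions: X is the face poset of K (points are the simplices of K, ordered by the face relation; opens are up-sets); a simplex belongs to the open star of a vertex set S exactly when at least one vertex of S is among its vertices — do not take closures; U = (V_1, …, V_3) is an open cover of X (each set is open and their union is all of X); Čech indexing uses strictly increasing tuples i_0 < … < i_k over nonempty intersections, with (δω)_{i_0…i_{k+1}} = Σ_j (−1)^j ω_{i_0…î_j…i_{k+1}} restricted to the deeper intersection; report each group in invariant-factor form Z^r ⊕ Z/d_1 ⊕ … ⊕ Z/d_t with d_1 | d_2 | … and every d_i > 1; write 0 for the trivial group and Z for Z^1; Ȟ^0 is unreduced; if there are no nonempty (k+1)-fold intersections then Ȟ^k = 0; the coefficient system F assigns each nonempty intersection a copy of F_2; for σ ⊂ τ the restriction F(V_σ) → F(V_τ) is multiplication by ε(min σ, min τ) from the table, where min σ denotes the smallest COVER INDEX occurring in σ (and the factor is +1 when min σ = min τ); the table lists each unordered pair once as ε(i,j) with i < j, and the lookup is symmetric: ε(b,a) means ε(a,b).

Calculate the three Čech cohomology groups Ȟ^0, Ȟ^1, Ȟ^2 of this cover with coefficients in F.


nerve simplices:
  V1={{c},{d},{a,c},{a,d},{c,d},{a,c,d}} V2={{a},{b},{d},{a,b},{a,c},{a,d},{c,d},{a,c,d}} V3={{e}}
  V12={{d},{a,c},{a,d},{c,d},{a,c,d}}
C dims 3,1; δ0: rk_F2 1
degree 0: 3−1−0 = 2 → Ȟ^0 ≅ Z/2 ⊕ Z/2
degree 1: 1−0−1 = 0 → Ȟ^1 ≅ 0
degree 2: 0−0−0 = 0 → Ȟ^2 ≅ 0

Ȟ^0(U;F) ≅ Z/2 ⊕ Z/2,  Ȟ^1(U;F) ≅ 0,  Ȟ^2(U;F) ≅ 0


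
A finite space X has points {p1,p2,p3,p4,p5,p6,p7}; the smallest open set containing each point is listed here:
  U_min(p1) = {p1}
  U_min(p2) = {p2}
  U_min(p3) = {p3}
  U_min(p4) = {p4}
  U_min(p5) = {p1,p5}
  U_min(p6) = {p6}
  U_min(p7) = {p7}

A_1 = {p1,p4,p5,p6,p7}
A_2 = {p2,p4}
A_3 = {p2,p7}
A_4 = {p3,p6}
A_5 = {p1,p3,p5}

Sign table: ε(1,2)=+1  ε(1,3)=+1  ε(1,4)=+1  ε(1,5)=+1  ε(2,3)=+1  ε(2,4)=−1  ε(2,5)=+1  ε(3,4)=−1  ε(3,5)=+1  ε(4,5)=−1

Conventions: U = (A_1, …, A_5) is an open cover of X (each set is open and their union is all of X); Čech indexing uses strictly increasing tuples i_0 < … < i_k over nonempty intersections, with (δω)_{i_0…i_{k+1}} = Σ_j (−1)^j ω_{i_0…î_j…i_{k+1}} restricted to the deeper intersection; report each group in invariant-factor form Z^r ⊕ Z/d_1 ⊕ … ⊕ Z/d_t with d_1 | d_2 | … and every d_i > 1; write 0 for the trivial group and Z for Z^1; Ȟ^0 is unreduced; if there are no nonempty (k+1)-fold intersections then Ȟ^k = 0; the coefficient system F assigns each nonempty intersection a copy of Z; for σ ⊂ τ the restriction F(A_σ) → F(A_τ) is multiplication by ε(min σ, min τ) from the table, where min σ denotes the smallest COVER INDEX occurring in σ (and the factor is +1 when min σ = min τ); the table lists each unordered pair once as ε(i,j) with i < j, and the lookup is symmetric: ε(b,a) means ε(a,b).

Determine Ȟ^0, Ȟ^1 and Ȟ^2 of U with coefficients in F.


Ȟ^0 = 0, Ȟ^1 = Z ⊕ Z/2, Ȟ^2 = 0

nonempty overlaps:
  A12={p4} A13={p7} A14={p6} A15={p1,p5} A23={p2} A45={p3}
C dims 5,6; δ0: rk 5, SNF 1^4·2
degree 0: 5−5−0 = 0 → Ȟ^0 ≅ 0
degree 1: 6−0−5 = 1 plus torsion [2] → Ȟ^1 ≅ Z ⊕ Z/2
degree 2: 0−0−0 = 0 → Ȟ^2 ≅ 0


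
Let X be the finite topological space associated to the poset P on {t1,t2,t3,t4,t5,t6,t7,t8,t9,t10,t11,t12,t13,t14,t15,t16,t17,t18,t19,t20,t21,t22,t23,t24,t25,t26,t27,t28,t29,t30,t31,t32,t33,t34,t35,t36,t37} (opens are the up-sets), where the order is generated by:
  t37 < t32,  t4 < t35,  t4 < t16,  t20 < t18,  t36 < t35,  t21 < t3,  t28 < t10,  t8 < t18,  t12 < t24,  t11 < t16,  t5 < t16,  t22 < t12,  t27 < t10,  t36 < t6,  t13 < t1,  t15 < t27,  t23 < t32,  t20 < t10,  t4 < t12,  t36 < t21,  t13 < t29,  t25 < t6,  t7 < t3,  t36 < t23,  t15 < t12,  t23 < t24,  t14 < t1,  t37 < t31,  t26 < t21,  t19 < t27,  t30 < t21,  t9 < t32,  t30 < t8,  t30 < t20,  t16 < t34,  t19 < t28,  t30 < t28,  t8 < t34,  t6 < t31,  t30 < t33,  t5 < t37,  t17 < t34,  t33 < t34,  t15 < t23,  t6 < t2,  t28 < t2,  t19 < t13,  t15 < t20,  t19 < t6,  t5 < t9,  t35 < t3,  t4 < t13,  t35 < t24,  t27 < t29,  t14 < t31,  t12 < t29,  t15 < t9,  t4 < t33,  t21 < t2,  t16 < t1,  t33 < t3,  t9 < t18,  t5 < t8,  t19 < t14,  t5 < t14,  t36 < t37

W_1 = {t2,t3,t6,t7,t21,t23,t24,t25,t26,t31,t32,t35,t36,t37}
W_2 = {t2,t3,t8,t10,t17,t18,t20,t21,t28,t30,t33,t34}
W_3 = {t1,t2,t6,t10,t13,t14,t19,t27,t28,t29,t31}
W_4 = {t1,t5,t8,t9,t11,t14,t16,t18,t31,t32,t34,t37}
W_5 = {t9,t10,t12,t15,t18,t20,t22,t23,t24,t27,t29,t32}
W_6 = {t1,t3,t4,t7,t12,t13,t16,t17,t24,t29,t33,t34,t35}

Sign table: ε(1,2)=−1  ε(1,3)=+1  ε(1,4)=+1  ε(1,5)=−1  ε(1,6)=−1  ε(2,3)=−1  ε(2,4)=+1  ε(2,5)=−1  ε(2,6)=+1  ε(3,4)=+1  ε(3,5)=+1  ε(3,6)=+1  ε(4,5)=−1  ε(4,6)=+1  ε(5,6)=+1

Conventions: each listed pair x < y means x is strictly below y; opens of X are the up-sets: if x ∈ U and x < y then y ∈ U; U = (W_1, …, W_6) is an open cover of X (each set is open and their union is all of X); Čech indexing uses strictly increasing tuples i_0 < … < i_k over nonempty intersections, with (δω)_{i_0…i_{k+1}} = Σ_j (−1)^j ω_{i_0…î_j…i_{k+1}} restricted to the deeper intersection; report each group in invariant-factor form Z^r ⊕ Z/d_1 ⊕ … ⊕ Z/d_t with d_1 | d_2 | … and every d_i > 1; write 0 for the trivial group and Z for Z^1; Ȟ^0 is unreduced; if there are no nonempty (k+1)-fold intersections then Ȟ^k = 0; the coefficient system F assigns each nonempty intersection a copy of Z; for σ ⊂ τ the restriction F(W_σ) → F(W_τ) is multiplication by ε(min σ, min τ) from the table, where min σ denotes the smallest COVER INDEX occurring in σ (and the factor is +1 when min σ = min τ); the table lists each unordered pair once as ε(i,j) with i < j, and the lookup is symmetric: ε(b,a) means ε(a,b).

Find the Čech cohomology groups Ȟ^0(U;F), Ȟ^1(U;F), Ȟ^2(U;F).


nerve simplices:
  W12={t2,t3,t21} W13={t2,t6,t31} W14={t31,t32,t37} W15={t23,t24,t32} W16={t3,t7,t24,t35} W23={t2,t10,t28} W24={t8,t18,t34} W25={t10,t18,t20} W26={t3,t17,t33,t34} W34={t1,t14,t31} W35={t10,t27,t29} W36={t1,t13,t29} W45={t9,t18,t32} W46={t1,t16,t34} W56={t12,t24,t29}
  W123={t2} W126={t3} W134={t31} W145={t32} W156={t24} W235={t10} W245={t18} W246={t34} W346={t1} W356={t29}
C dims 6,15,10; δ0: rk 6, SNF 1^5·2; δ1: rk 9, SNF 1^9
degree 0: 6−6−0 = 0 → Ȟ^0 ≅ 0
degree 1: 15−9−6 = 0 plus torsion [2] → Ȟ^1 ≅ Z/2
degree 2: 10−0−9 = 1 → Ȟ^2 ≅ Z

Ȟ^0 = 0, Ȟ^1 = Z/2, Ȟ^2 = Z


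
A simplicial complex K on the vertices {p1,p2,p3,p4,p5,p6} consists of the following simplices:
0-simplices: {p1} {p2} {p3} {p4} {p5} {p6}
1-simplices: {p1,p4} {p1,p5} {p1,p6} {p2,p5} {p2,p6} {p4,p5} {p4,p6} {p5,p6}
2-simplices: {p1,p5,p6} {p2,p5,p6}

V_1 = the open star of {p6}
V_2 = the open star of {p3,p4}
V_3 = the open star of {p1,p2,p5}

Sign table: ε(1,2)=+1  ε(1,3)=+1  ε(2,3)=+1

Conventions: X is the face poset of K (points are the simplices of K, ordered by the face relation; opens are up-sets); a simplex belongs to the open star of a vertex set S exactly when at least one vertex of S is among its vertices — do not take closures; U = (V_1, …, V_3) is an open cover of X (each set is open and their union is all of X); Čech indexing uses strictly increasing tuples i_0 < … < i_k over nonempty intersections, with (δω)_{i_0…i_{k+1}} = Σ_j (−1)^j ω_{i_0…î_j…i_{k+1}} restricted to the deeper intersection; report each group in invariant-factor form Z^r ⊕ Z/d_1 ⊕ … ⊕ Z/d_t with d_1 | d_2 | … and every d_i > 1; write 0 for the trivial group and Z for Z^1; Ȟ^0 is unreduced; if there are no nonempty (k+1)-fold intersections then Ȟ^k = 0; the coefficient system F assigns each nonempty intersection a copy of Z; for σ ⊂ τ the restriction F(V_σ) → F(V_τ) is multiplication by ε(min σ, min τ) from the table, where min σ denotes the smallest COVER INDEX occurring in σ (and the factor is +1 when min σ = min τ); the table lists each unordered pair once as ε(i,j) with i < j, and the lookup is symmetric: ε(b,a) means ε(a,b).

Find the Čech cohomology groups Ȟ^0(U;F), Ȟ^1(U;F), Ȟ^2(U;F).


cover nerve:
  V1={{p6},{p1,p6},{p2,p6},{p4,p6},{p5,p6},{p1,p5,p6},{p2,p5,p6}} V2={{p3},{p4},{p1,p4},{p4,p5},{p4,p6}} V3={{p1},{p2},{p5},{p1,p4},{p1,p5},{p1,p6},{p2,p5},{p2,p6},{p4,p5},{p5,p6},{p1,p5,p6},{p2,p5,p6}}
  V12={{p4,p6}} V13={{p1,p6},{p2,p6},{p5,p6},{p1,p5,p6},{p2,p5,p6}} V23={{p1,p4},{p4,p5}}
C dims 3,3; δ0: rk 2, SNF 1^2
Ȟ^0: (3−2)−0=1 ⇒ Z
Ȟ^1: (3−0)−2=1 ⇒ Z
Ȟ^2: (0−0)−0=0 ⇒ 0

Ȟ^0 = Z, Ȟ^1 = Z and Ȟ^2 = 0


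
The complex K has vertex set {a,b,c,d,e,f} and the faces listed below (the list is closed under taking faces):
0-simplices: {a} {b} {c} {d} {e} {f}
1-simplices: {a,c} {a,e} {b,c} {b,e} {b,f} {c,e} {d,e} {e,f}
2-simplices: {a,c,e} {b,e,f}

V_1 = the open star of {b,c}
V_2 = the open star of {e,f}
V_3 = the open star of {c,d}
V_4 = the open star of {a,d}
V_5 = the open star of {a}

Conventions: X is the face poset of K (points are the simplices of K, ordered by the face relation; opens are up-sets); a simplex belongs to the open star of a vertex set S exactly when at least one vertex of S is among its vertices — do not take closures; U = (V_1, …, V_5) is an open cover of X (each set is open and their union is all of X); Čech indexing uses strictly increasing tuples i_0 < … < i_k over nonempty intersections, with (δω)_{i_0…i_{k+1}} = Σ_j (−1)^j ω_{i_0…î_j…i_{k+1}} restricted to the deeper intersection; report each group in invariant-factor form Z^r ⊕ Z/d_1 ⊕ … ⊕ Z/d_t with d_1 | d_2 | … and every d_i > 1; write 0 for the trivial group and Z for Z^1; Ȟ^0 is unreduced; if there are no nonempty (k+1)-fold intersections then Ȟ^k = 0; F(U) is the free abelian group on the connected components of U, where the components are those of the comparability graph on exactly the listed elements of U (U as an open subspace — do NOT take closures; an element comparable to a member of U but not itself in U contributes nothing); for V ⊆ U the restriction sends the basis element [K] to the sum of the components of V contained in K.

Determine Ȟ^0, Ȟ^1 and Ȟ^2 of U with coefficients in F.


Ȟ^0(U;F) ≅ Z; Ȟ^1(U;F) ≅ Z; Ȟ^2(U;F) ≅ 0

nonempty intersections:
  V1={{b},{c},{a,c},{b,c},{b,e},{b,f},{c,e},{a,c,e},{b,e,f}} V2={{e},{f},{a,e},{b,e},{b,f},{c,e},{d,e},{e,f},{a,c,e},{b,e,f}} V3={{c},{d},{a,c},{b,c},{c,e},{d,e},{a,c,e}} V4={{a},{d},{a,c},{a,e},{d,e},{a,c,e}} V5={{a},{a,c},{a,e},{a,c,e}}
  V12={{b,e},{b,f},{c,e},{a,c,e},{b,e,f}} V13={{c},{a,c},{b,c},{c,e},{a,c,e}} V14={{a,c},{a,c,e}} V15={{a,c},{a,c,e}} V23={{c,e},{d,e},{a,c,e}} V24={{a,e},{d,e},{a,c,e}} V25={{a,e},{a,c,e}} V34={{d},{a,c},{d,e},{a,c,e}} V35={{a,c},{a,c,e}} V45={{a},{a,c},{a,e},{a,c,e}}
  V123={{c,e},{a,c,e}} V124={{a,c,e}} V125={{a,c,e}} V134={{a,c},{a,c,e}} V135={{a,c},{a,c,e}} V145={{a,c},{a,c,e}} V234={{d,e},{a,c,e}} V235={{a,c,e}} V245={{a,e},{a,c,e}} V345={{a,c},{a,c,e}}
  V1234={{a,c,e}} V1235={{a,c,e}} V1245={{a,c,e}} V1345={{a,c},{a,c,e}} V2345={{a,c,e}}
  V12345={{a,c,e}}
components per intersection:
  V1: {{b},{c},{a,c},{b,c},{b,e},{b,f},{c,e},{a,c,e},{b,e,f}}
  V2: {{e},{f},{a,e},{b,e},{b,f},{c,e},{d,e},{e,f},{a,c,e},{b,e,f}}
  V3: {{c},{a,c},{b,c},{c,e},{a,c,e}} {{d},{d,e}}
  V4: {{a},{a,c},{a,e},{a,c,e}} {{d},{d,e}}
  V5: {{a},{a,c},{a,e},{a,c,e}}
  V12: {{b,e},{b,f},{b,e,f}} {{c,e},{a,c,e}}
  V13: {{c},{a,c},{b,c},{c,e},{a,c,e}}
  V14: {{a,c},{a,c,e}}
  V15: {{a,c},{a,c,e}}
  V23: {{c,e},{a,c,e}} {{d,e}}
  V24: {{a,e},{a,c,e}} {{d,e}}
  V25: {{a,e},{a,c,e}}
  V34: {{d},{d,e}} {{a,c},{a,c,e}}
  V35: {{a,c},{a,c,e}}
  V45: {{a},{a,c},{a,e},{a,c,e}}
  V123: {{c,e},{a,c,e}}
  V124: {{a,c,e}}
  V125: {{a,c,e}}
  V134: {{a,c},{a,c,e}}
  V135: {{a,c},{a,c,e}}
  V145: {{a,c},{a,c,e}}
  V234: {{d,e}} {{a,c,e}}
  V235: {{a,c,e}}
  V245: {{a,e},{a,c,e}}
  V345: {{a,c},{a,c,e}}
  V1234: {{a,c,e}}
  V1235: {{a,c,e}}
  V1245: {{a,c,e}}
  V1345: {{a,c},{a,c,e}}
  V2345: {{a,c,e}}
  V12345: {{a,c,e}}
C dims 7,14,11,5; δ0: rk 6, SNF 1^6; δ1: rk 7, SNF 1^7; δ2: rk 4, SNF 1^4
Ȟ^0: (7−6)−0=1 ⇒ Z
Ȟ^1: (14−7)−6=1 ⇒ Z
Ȟ^2: (11−4)−7=0 ⇒ 0


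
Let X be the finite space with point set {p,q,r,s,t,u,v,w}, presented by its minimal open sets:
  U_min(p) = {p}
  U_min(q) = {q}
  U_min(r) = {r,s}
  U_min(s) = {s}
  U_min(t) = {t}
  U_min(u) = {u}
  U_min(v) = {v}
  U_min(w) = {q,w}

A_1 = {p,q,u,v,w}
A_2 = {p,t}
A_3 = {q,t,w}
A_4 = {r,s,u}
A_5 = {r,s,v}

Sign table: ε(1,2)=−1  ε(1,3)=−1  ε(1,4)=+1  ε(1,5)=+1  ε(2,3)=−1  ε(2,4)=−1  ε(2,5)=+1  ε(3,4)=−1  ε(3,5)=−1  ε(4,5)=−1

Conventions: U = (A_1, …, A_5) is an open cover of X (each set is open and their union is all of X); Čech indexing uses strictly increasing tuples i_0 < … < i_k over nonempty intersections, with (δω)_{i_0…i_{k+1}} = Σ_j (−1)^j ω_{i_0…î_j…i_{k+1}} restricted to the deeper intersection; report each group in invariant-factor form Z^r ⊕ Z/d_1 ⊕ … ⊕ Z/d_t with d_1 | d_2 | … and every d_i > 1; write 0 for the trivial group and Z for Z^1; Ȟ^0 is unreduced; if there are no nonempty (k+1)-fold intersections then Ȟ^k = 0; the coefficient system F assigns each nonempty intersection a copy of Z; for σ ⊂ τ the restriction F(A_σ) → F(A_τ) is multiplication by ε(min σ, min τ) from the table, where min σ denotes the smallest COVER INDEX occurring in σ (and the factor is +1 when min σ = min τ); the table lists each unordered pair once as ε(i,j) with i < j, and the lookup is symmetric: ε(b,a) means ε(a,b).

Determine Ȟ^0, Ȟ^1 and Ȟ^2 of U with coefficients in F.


Ȟ^0 ≅ 0, Ȟ^1 ≅ Z ⊕ Z/2 and Ȟ^2 ≅ 0

cover nerve:
  A12={p} A13={q,w} A14={u} A15={v} A23={t} A45={r,s}
C dims 5,6; δ0: rk 5, SNF 1^4·2
Ȟ^0: (5−5)−0=0 ⇒ 0
Ȟ^1: (6−0)−5=1 plus torsion [2] ⇒ Z ⊕ Z/2
Ȟ^2: (0−0)−0=0 ⇒ 0


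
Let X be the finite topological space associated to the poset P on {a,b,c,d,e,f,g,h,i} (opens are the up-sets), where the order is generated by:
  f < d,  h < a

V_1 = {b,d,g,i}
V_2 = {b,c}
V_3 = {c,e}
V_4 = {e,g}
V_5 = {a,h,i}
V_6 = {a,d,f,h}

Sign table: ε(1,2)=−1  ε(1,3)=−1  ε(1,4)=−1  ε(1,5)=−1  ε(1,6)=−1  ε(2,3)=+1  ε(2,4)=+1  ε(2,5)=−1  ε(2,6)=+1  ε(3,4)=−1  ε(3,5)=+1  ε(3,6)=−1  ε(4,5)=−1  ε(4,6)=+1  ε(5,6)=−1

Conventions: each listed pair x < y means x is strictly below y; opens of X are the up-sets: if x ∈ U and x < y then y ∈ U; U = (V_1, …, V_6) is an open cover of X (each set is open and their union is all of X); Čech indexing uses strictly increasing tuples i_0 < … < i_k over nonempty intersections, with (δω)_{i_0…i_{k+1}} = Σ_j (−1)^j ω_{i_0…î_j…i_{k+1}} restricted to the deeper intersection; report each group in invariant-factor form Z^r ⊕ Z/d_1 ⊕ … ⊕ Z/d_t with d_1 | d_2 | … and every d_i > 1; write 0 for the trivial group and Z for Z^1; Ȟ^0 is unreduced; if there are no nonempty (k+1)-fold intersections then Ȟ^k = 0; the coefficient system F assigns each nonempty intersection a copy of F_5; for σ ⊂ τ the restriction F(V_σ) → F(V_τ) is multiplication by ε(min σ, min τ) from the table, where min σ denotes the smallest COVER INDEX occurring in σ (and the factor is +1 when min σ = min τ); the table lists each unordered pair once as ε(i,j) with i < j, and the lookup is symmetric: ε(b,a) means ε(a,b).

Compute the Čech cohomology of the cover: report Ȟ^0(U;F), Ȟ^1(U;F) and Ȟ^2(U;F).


Ȟ^0 = 0,  Ȟ^1 = Z/5,  Ȟ^2 = 0

nonempty overlaps:
  V12={b} V14={g} V15={i} V16={d} V23={c} V34={e} V56={a,h}
C dims 6,7; δ0: rk_F5 6
degree 0: 6−6−0 = 0 → Ȟ^0 ≅ 0
degree 1: 7−0−6 = 1 → Ȟ^1 ≅ Z/5
degree 2: 0−0−0 = 0 → Ȟ^2 ≅ 0


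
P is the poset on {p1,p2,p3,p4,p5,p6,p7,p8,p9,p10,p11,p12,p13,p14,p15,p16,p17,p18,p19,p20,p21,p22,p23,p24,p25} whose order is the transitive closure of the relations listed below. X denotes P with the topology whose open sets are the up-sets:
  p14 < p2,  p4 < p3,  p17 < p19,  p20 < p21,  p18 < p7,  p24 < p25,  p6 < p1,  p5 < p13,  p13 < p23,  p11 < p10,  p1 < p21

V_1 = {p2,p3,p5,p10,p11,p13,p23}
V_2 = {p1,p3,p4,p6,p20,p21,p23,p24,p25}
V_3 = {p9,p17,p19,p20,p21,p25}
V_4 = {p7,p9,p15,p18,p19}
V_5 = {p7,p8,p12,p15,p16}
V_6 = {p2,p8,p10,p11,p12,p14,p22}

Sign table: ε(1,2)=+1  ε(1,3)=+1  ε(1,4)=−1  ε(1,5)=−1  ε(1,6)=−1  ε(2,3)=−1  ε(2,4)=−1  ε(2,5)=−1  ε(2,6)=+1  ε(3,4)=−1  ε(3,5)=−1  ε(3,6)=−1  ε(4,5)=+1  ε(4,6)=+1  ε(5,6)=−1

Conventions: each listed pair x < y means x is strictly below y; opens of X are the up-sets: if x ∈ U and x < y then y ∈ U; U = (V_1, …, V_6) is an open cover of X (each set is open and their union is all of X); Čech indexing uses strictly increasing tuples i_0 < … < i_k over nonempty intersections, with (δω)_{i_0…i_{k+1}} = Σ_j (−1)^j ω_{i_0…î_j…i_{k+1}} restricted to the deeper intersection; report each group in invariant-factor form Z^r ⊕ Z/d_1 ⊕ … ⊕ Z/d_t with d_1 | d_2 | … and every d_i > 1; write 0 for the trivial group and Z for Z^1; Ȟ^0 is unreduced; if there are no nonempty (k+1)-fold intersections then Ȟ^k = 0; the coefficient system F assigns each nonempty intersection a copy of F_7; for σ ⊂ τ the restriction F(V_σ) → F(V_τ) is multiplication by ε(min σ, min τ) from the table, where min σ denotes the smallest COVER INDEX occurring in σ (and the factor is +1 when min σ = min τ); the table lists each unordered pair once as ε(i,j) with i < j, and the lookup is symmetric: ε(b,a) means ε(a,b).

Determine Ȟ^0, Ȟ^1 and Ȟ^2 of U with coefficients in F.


Ȟ^0 = Z/7, Ȟ^1 = Z/7 and Ȟ^2 = 0

nonempty overlaps:
  V12={p3,p23} V16={p2,p10,p11} V23={p20,p21,p25} V34={p9,p19} V45={p7,p15} V56={p8,p12}
C dims 6,6; δ0: rk_F7 5
degree 0: 6−5−0 = 1 → Ȟ^0 ≅ Z/7
degree 1: 6−0−5 = 1 → Ȟ^1 ≅ Z/7
degree 2: 0−0−0 = 0 → Ȟ^2 ≅ 0


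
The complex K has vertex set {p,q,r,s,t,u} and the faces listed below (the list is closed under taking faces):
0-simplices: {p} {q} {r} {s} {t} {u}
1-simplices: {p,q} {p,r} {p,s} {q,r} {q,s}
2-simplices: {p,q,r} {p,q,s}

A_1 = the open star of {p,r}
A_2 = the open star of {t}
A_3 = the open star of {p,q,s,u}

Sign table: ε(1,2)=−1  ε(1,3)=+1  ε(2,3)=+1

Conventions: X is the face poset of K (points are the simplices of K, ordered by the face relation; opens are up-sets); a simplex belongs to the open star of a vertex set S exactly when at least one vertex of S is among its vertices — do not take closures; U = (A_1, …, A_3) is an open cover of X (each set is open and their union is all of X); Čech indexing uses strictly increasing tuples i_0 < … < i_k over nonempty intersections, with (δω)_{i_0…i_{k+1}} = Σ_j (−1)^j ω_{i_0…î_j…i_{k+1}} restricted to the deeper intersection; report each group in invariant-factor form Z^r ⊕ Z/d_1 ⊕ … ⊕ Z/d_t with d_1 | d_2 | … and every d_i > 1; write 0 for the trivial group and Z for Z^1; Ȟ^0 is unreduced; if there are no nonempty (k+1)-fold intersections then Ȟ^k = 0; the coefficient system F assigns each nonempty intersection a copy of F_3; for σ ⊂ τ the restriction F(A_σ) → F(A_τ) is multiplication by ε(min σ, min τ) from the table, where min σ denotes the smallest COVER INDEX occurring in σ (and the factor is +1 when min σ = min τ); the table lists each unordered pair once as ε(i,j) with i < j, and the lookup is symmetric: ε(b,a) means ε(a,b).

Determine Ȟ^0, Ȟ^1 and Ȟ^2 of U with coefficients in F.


nonempty intersections:
  A1={{p},{r},{p,q},{p,r},{p,s},{q,r},{p,q,r},{p,q,s}} A2={{t}} A3={{p},{q},{s},{u},{p,q},{p,r},{p,s},{q,r},{q,s},{p,q,r},{p,q,s}}
  A13={{p},{p,q},{p,r},{p,s},{q,r},{p,q,r},{p,q,s}}
C dims 3,1; δ0: rk_F3 1
Ȟ^0: (3−1)−0=2 ⇒ Z/3 ⊕ Z/3
Ȟ^1: (1−0)−1=0 ⇒ 0
Ȟ^2: (0−0)−0=0 ⇒ 0

Ȟ^0 = Z/3 ⊕ Z/3, Ȟ^1 = 0, Ȟ^2 = 0
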